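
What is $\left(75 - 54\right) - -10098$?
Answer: $10119$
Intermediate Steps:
$\left(75 - 54\right) - -10098 = 21 + 10098 = 10119$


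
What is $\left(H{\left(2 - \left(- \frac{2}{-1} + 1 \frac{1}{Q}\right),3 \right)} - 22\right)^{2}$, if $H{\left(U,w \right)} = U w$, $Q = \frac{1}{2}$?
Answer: $784$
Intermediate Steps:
$Q = \frac{1}{2} \approx 0.5$
$\left(H{\left(2 - \left(- \frac{2}{-1} + 1 \frac{1}{Q}\right),3 \right)} - 22\right)^{2} = \left(\left(2 - \left(- \frac{2}{-1} + 1 \frac{1}{\frac{1}{2}}\right)\right) 3 - 22\right)^{2} = \left(\left(2 - \left(\left(-2\right) \left(-1\right) + 1 \cdot 2\right)\right) 3 - 22\right)^{2} = \left(\left(2 - \left(2 + 2\right)\right) 3 - 22\right)^{2} = \left(\left(2 - 4\right) 3 - 22\right)^{2} = \left(\left(-2\right) 3 - 22\right)^{2} = \left(-6 - 22\right)^{2} = \left(-28\right)^{2} = 784$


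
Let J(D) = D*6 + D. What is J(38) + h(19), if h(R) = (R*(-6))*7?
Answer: -532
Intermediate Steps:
J(D) = 7*D (J(D) = 6*D + D = 7*D)
h(R) = -42*R (h(R) = -6*R*7 = -42*R)
J(38) + h(19) = 7*38 - 42*19 = 266 - 798 = -532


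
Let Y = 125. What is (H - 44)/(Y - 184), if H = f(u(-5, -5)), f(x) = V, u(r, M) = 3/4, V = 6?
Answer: 38/59 ≈ 0.64407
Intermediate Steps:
u(r, M) = ¾ (u(r, M) = 3*(¼) = ¾)
f(x) = 6
H = 6
(H - 44)/(Y - 184) = (6 - 44)/(125 - 184) = -38/(-59) = -38*(-1/59) = 38/59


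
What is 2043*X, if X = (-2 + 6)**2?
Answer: 32688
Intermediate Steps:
X = 16 (X = 4**2 = 16)
2043*X = 2043*16 = 32688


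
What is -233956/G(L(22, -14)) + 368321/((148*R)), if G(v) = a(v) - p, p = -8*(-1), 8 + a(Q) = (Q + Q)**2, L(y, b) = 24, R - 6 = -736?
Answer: -1632457793/15449720 ≈ -105.66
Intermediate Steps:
R = -730 (R = 6 - 736 = -730)
a(Q) = -8 + 4*Q**2 (a(Q) = -8 + (Q + Q)**2 = -8 + (2*Q)**2 = -8 + 4*Q**2)
p = 8
G(v) = -16 + 4*v**2 (G(v) = (-8 + 4*v**2) - 1*8 = (-8 + 4*v**2) - 8 = -16 + 4*v**2)
-233956/G(L(22, -14)) + 368321/((148*R)) = -233956/(-16 + 4*24**2) + 368321/((148*(-730))) = -233956/(-16 + 4*576) + 368321/(-108040) = -233956/(-16 + 2304) + 368321*(-1/108040) = -233956/2288 - 368321/108040 = -233956*1/2288 - 368321/108040 = -58489/572 - 368321/108040 = -1632457793/15449720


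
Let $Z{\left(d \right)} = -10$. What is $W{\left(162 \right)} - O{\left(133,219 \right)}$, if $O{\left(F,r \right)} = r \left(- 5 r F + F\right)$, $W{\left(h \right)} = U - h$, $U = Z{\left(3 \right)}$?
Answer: $31864766$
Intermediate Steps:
$U = -10$
$W{\left(h \right)} = -10 - h$
$O{\left(F,r \right)} = r \left(F - 5 F r\right)$ ($O{\left(F,r \right)} = r \left(- 5 F r + F\right) = r \left(F - 5 F r\right)$)
$W{\left(162 \right)} - O{\left(133,219 \right)} = \left(-10 - 162\right) - 133 \cdot 219 \left(1 - 1095\right) = -172 - 133 \cdot 219 \left(-1094\right) = -172 - -31864938 = -172 + 31864938 = 31864766$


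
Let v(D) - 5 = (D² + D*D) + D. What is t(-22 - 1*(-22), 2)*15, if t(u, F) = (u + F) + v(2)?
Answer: 255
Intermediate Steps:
v(D) = 5 + D + 2*D² (v(D) = 5 + ((D² + D*D) + D) = 5 + ((D² + D²) + D) = 5 + (2*D² + D) = 5 + (D + 2*D²) = 5 + D + 2*D²)
t(u, F) = 15 + F + u (t(u, F) = (u + F) + (5 + 2 + 2*2²) = (F + u) + (5 + 2 + 2*4) = (F + u) + (5 + 2 + 8) = (F + u) + 15 = 15 + F + u)
t(-22 - 1*(-22), 2)*15 = (15 + 2 + (-22 - 1*(-22)))*15 = (15 + 2 + (-22 + 22))*15 = (15 + 2 + 0)*15 = 17*15 = 255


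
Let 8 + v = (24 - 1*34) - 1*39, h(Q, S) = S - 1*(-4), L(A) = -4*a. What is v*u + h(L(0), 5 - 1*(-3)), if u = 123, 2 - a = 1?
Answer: -6999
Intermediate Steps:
a = 1 (a = 2 - 1*1 = 2 - 1 = 1)
L(A) = -4 (L(A) = -4*1 = -4)
h(Q, S) = 4 + S (h(Q, S) = S + 4 = 4 + S)
v = -57 (v = -8 + ((24 - 1*34) - 1*39) = -8 + ((24 - 34) - 39) = -8 + (-10 - 39) = -8 - 49 = -57)
v*u + h(L(0), 5 - 1*(-3)) = -57*123 + (4 + (5 - 1*(-3))) = -7011 + (4 + (5 + 3)) = -7011 + (4 + 8) = -7011 + 12 = -6999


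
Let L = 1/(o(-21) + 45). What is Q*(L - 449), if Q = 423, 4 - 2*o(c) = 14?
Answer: -7596657/40 ≈ -1.8992e+5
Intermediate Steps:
o(c) = -5 (o(c) = 2 - ½*14 = 2 - 7 = -5)
L = 1/40 (L = 1/(-5 + 45) = 1/40 ≈ 0.025000)
Q*(L - 449) = 423*(1/40 - 449) = 423*(-17959/40) = -7596657/40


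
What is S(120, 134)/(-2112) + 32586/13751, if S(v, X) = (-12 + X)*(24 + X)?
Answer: -49060661/7260528 ≈ -6.7572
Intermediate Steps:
S(120, 134)/(-2112) + 32586/13751 = (-288 + 134² + 12*134)/(-2112) + 32586/13751 = (-288 + 17956 + 1608)*(-1/2112) + 32586*(1/13751) = 19276*(-1/2112) + 32586/13751 = -4819/528 + 32586/13751 = -49060661/7260528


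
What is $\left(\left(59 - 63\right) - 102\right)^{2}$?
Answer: $11236$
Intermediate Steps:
$\left(\left(59 - 63\right) - 102\right)^{2} = \left(-4 - 102\right)^{2} = \left(-106\right)^{2} = 11236$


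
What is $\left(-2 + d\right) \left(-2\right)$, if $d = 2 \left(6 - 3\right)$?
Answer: $-8$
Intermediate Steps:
$d = 6$ ($d = 2 \cdot 3 = 6$)
$\left(-2 + d\right) \left(-2\right) = \left(-2 + 6\right) \left(-2\right) = 4 \left(-2\right) = -8$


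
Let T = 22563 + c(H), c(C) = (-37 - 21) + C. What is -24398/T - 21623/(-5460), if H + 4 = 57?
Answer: 25325611/8797620 ≈ 2.8787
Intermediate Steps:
H = 53 (H = -4 + 57 = 53)
c(C) = -58 + C
T = 22558 (T = 22563 + (-58 + 53) = 22563 - 5 = 22558)
-24398/T - 21623/(-5460) = -24398/22558 - 21623/(-5460) = -24398*1/22558 - 21623*(-1/5460) = -12199/11279 + 3089/780 = 25325611/8797620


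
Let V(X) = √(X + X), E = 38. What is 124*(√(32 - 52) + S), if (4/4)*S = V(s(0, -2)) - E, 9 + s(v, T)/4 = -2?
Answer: -4712 + 248*I*√5 + 248*I*√22 ≈ -4712.0 + 1717.8*I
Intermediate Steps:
s(v, T) = -44 (s(v, T) = -36 + 4*(-2) = -36 - 8 = -44)
V(X) = √2*√X (V(X) = √(2*X) = √2*√X)
S = -38 + 2*I*√22 (S = √2*√(-44) - 1*38 = √2*(2*I*√11) - 38 = 2*I*√22 - 38 = -38 + 2*I*√22 ≈ -38.0 + 9.3808*I)
124*(√(32 - 52) + S) = 124*(√(32 - 52) + (-38 + 2*I*√22)) = 124*(√(-20) + (-38 + 2*I*√22)) = 124*(2*I*√5 + (-38 + 2*I*√22)) = 124*(-38 + 2*I*√5 + 2*I*√22) = -4712 + 248*I*√5 + 248*I*√22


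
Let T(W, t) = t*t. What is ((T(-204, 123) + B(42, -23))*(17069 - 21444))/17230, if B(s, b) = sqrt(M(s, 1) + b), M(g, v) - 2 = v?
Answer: -13237875/3446 - 875*I*sqrt(5)/1723 ≈ -3841.5 - 1.1356*I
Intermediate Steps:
M(g, v) = 2 + v
T(W, t) = t**2
B(s, b) = sqrt(3 + b) (B(s, b) = sqrt((2 + 1) + b) = sqrt(3 + b))
((T(-204, 123) + B(42, -23))*(17069 - 21444))/17230 = ((123**2 + sqrt(3 - 23))*(17069 - 21444))/17230 = ((15129 + sqrt(-20))*(-4375))*(1/17230) = ((15129 + 2*I*sqrt(5))*(-4375))*(1/17230) = (-66189375 - 8750*I*sqrt(5))*(1/17230) = -13237875/3446 - 875*I*sqrt(5)/1723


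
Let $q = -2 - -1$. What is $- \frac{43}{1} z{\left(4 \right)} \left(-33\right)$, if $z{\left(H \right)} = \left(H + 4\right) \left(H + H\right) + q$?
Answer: $89397$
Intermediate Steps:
$q = -1$ ($q = -2 + 1 = -1$)
$z{\left(H \right)} = -1 + 2 H \left(4 + H\right)$ ($z{\left(H \right)} = \left(H + 4\right) \left(H + H\right) - 1 = \left(4 + H\right) 2 H - 1 = 2 H \left(4 + H\right) - 1 = -1 + 2 H \left(4 + H\right)$)
$- \frac{43}{1} z{\left(4 \right)} \left(-33\right) = - \frac{43}{1} \left(-1 + 2 \cdot 4^{2} + 8 \cdot 4\right) \left(-33\right) = \left(-43\right) 1 \left(-1 + 2 \cdot 16 + 32\right) \left(-33\right) = - 43 \left(-1 + 32 + 32\right) \left(-33\right) = \left(-43\right) 63 \left(-33\right) = \left(-2709\right) \left(-33\right) = 89397$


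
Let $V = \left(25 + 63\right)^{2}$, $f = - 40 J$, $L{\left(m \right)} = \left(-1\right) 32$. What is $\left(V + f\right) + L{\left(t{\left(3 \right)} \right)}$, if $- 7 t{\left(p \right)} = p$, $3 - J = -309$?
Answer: $-4768$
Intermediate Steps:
$J = 312$ ($J = 3 - -309 = 3 + 309 = 312$)
$t{\left(p \right)} = - \frac{p}{7}$
$L{\left(m \right)} = -32$
$f = -12480$ ($f = \left(-40\right) 312 = -12480$)
$V = 7744$ ($V = 88^{2} = 7744$)
$\left(V + f\right) + L{\left(t{\left(3 \right)} \right)} = \left(7744 - 12480\right) - 32 = -4736 - 32 = -4768$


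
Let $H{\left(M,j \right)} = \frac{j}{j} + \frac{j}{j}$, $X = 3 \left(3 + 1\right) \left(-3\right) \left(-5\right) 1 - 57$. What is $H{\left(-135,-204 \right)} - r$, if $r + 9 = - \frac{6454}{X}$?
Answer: $\frac{7807}{123} \approx 63.472$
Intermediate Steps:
$X = 123$ ($X = 3 \cdot 4 \cdot 15 \cdot 1 - 57 = 12 \cdot 15 - 57 = 180 - 57 = 123$)
$H{\left(M,j \right)} = 2$ ($H{\left(M,j \right)} = 1 + 1 = 2$)
$r = - \frac{7561}{123}$ ($r = -9 - \frac{6454}{123} = - \frac{7561}{123} \approx -61.472$)
$H{\left(-135,-204 \right)} - r = 2 - - \frac{7561}{123} = 2 + \frac{7561}{123} = \frac{7807}{123}$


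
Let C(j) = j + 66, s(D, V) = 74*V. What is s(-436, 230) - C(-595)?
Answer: 17549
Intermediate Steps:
C(j) = 66 + j
s(-436, 230) - C(-595) = 74*230 - (66 - 595) = 17020 - 1*(-529) = 17020 + 529 = 17549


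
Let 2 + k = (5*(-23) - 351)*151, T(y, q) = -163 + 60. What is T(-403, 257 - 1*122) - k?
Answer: 70265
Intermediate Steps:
T(y, q) = -103
k = -70368 (k = -2 + (5*(-23) - 351)*151 = -2 + (-115 - 351)*151 = -2 - 466*151 = -2 - 70366 = -70368)
T(-403, 257 - 1*122) - k = -103 - 1*(-70368) = -103 + 70368 = 70265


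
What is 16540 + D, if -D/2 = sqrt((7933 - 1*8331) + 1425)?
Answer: 16540 - 2*sqrt(1027) ≈ 16476.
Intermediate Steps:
D = -2*sqrt(1027) (D = -2*sqrt((7933 - 1*8331) + 1425) = -2*sqrt((7933 - 8331) + 1425) = -2*sqrt(-398 + 1425) = -2*sqrt(1027) ≈ -64.094)
16540 + D = 16540 - 2*sqrt(1027)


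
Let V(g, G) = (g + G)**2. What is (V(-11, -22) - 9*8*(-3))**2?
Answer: 1703025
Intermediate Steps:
V(g, G) = (G + g)**2
(V(-11, -22) - 9*8*(-3))**2 = ((-22 - 11)**2 - 9*8*(-3))**2 = ((-33)**2 - 72*(-3))**2 = (1089 + 216)**2 = 1305**2 = 1703025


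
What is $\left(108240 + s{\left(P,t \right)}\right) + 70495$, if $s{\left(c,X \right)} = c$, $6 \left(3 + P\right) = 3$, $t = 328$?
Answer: $\frac{357465}{2} \approx 1.7873 \cdot 10^{5}$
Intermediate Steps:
$P = - \frac{5}{2}$ ($P = -3 + \frac{1}{6} \cdot 3 = -3 + \frac{1}{2} = - \frac{5}{2} \approx -2.5$)
$\left(108240 + s{\left(P,t \right)}\right) + 70495 = \left(108240 - \frac{5}{2}\right) + 70495 = \frac{216475}{2} + 70495 = \frac{357465}{2}$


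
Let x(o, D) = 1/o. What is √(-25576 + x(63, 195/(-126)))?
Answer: I*√11279009/21 ≈ 159.92*I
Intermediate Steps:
√(-25576 + x(63, 195/(-126))) = √(-25576 + 1/63) = √(-1611287/63) = I*√11279009/21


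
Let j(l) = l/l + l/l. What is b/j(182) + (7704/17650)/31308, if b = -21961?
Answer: -505639396783/46048850 ≈ -10981.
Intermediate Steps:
j(l) = 2 (j(l) = 1 + 1 = 2)
b/j(182) + (7704/17650)/31308 = -21961/2 + (7704/17650)/31308 = -21961*½ + (7704*(1/17650))*(1/31308) = -21961/2 + (3852/8825)*(1/31308) = -21961/2 + 321/23024425 = -505639396783/46048850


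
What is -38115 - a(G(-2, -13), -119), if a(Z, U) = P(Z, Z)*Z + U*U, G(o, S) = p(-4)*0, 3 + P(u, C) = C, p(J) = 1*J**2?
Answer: -52276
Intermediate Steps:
p(J) = J**2
P(u, C) = -3 + C
G(o, S) = 0 (G(o, S) = (-4)**2*0 = 16*0 = 0)
a(Z, U) = U**2 + Z*(-3 + Z) (a(Z, U) = (-3 + Z)*Z + U*U = Z*(-3 + Z) + U**2 = U**2 + Z*(-3 + Z))
-38115 - a(G(-2, -13), -119) = -38115 - ((-119)**2 + 0*(-3 + 0)) = -38115 - (14161 + 0*(-3)) = -38115 - (14161 + 0) = -38115 - 1*14161 = -38115 - 14161 = -52276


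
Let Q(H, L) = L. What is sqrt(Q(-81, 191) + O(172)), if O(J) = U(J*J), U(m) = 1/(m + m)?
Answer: sqrt(22602178)/344 ≈ 13.820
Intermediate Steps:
U(m) = 1/(2*m)
O(J) = 1/(2*J**2) (O(J) = 1/(2*((J*J))) = 1/(2*(J**2)) = 1/(2*J**2))
sqrt(Q(-81, 191) + O(172)) = sqrt(191 + (1/2)/172**2) = sqrt(191 + (1/2)*(1/29584)) = sqrt(191 + 1/59168) = sqrt(11301089/59168) = sqrt(22602178)/344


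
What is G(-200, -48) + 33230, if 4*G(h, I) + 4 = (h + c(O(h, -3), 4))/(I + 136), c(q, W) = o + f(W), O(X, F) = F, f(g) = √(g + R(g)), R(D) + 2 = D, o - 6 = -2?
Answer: 2924103/88 + √6/352 ≈ 33228.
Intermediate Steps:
o = 4 (o = 6 - 2 = 4)
R(D) = -2 + D
f(g) = √(-2 + 2*g) (f(g) = √(g + (-2 + g)) = √(-2 + 2*g))
c(q, W) = 4 + √(-2 + 2*W)
G(h, I) = -1 + (4 + h + √6)/(4*(136 + I)) (G(h, I) = -1 + ((h + (4 + √(-2 + 2*4)))/(I + 136))/4 = -1 + ((h + (4 + √(-2 + 8)))/(136 + I))/4 = -1 + ((h + (4 + √6))/(136 + I))/4 = -1 + ((4 + h + √6)/(136 + I))/4 = -1 + (4 + h + √6)/(4*(136 + I)))
G(-200, -48) + 33230 = (-540 - 200 + √6 - 4*(-48))/(4*(136 - 48)) + 33230 = (¼)*(-540 - 200 + √6 + 192)/88 + 33230 = (¼)*(1/88)*(-548 + √6) + 33230 = (-137/88 + √6/352) + 33230 = 2924103/88 + √6/352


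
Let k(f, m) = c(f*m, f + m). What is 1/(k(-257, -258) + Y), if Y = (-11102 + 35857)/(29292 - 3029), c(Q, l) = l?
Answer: -26263/13500690 ≈ -0.0019453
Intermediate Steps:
k(f, m) = f + m
Y = 24755/26263 ≈ 0.94258
1/(k(-257, -258) + Y) = 1/((-257 - 258) + 24755/26263) = 1/(-515 + 24755/26263) = 1/(-13500690/26263) = -26263/13500690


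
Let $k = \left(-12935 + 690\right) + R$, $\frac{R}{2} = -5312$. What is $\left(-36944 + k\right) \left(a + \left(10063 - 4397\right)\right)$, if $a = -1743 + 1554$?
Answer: $-327595801$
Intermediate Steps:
$R = -10624$ ($R = 2 \left(-5312\right) = -10624$)
$a = -189$
$k = -22869$ ($k = \left(-12935 + 690\right) - 10624 = -12245 - 10624 = -22869$)
$\left(-36944 + k\right) \left(a + \left(10063 - 4397\right)\right) = \left(-36944 - 22869\right) \left(-189 + \left(10063 - 4397\right)\right) = - 59813 \left(-189 + 5666\right) = \left(-59813\right) 5477 = -327595801$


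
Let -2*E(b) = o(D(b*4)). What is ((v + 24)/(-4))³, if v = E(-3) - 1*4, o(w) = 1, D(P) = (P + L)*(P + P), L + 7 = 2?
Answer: -59319/512 ≈ -115.86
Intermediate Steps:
L = -5 (L = -7 + 2 = -5)
D(P) = 2*P*(-5 + P) (D(P) = (P - 5)*(P + P) = (-5 + P)*(2*P) = 2*P*(-5 + P))
E(b) = -½ (E(b) = -½*1 = -½)
v = -9/2 (v = -½ - 1*4 = -½ - 4 = -9/2 ≈ -4.5000)
((v + 24)/(-4))³ = ((-9/2 + 24)/(-4))³ = ((39/2)*(-¼))³ = (-39/8)³ = -59319/512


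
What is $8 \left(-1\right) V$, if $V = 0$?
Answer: $0$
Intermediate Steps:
$8 \left(-1\right) V = 8 \left(-1\right) 0 = \left(-8\right) 0 = 0$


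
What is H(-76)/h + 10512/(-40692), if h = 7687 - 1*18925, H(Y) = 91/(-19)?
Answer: -186736691/724053102 ≈ -0.25790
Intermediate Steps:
H(Y) = -91/19 (H(Y) = 91*(-1/19) = -91/19)
h = -11238 (h = 7687 - 18925 = -11238)
H(-76)/h + 10512/(-40692) = -91/19/(-11238) + 10512/(-40692) = -91/19*(-1/11238) + 10512*(-1/40692) = 91/213522 - 876/3391 = -186736691/724053102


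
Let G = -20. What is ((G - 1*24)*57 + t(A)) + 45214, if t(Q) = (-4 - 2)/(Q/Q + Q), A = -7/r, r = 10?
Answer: 42686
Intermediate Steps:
A = -7/10 ≈ -0.70000
t(Q) = -6/(1 + Q)
((G - 1*24)*57 + t(A)) + 45214 = ((-20 - 1*24)*57 - 6/(1 - 7/10)) + 45214 = ((-20 - 24)*57 - 6/3/10) + 45214 = (-44*57 - 6*10/3) + 45214 = (-2508 - 20) + 45214 = -2528 + 45214 = 42686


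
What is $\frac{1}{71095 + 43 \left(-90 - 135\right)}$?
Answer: $\frac{1}{61420} \approx 1.6281 \cdot 10^{-5}$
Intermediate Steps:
$\frac{1}{71095 + 43 \left(-90 - 135\right)} = \frac{1}{71095 + 43 \left(-225\right)} = \frac{1}{71095 - 9675} = \frac{1}{61420}$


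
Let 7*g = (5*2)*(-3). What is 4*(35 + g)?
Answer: 860/7 ≈ 122.86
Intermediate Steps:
g = -30/7 (g = ((5*2)*(-3))/7 = (10*(-3))/7 = (1/7)*(-30) = -30/7 ≈ -4.2857)
4*(35 + g) = 4*(35 - 30/7) = 4*(215/7) = 860/7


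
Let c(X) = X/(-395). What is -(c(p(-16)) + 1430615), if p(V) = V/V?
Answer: -565092924/395 ≈ -1.4306e+6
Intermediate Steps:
p(V) = 1
c(X) = -X/395 (c(X) = X*(-1/395) = -X/395)
-(c(p(-16)) + 1430615) = -(-1/395*1 + 1430615) = -(-1/395 + 1430615) = -1*565092924/395 = -565092924/395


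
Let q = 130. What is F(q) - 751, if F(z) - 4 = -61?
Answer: -808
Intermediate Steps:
F(z) = -57 (F(z) = 4 - 61 = -57)
F(q) - 751 = -57 - 751 = -808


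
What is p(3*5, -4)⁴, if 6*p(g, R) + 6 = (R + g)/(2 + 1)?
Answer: 2401/104976 ≈ 0.022872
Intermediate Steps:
p(g, R) = -1 + R/18 + g/18 (p(g, R) = -1 + ((R + g)/(2 + 1))/6 = -1 + ((R + g)/3)/6 = -1 + ((R + g)*(⅓))/6 = -1 + (R/3 + g/3)/6 = -1 + (R/18 + g/18) = -1 + R/18 + g/18)
p(3*5, -4)⁴ = (-1 + (1/18)*(-4) + (3*5)/18)⁴ = (-1 - 2/9 + (1/18)*15)⁴ = (-1 - 2/9 + ⅚)⁴ = (-7/18)⁴ = 2401/104976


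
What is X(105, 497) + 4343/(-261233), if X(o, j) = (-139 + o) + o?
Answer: 18543200/261233 ≈ 70.983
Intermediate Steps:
X(o, j) = -139 + 2*o
X(105, 497) + 4343/(-261233) = (-139 + 2*105) + 4343/(-261233) = (-139 + 210) + 4343*(-1/261233) = 71 - 4343/261233 = 18543200/261233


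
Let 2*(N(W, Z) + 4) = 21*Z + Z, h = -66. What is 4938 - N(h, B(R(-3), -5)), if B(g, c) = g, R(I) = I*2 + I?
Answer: 5041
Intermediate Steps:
R(I) = 3*I (R(I) = 2*I + I = 3*I)
N(W, Z) = -4 + 11*Z (N(W, Z) = -4 + (21*Z + Z)/2 = -4 + (22*Z)/2 = -4 + 11*Z)
4938 - N(h, B(R(-3), -5)) = 4938 - (-4 + 11*(3*(-3))) = 4938 - (-4 + 11*(-9)) = 4938 - (-4 - 99) = 4938 - 1*(-103) = 4938 + 103 = 5041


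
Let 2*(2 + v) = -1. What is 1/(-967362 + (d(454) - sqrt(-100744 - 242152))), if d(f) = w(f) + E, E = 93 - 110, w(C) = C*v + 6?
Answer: I/(4*(sqrt(21431) - 242127*I)) ≈ -1.0325e-6 + 6.2427e-10*I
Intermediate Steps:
v = -5/2 (v = -2 + (1/2)*(-1) = -2 - 1/2 = -5/2 ≈ -2.5000)
w(C) = 6 - 5*C/2 (w(C) = C*(-5/2) + 6 = -5*C/2 + 6 = 6 - 5*C/2)
E = -17
d(f) = -11 - 5*f/2 (d(f) = (6 - 5*f/2) - 17 = -11 - 5*f/2)
1/(-967362 + (d(454) - sqrt(-100744 - 242152))) = 1/(-967362 + ((-11 - 5/2*454) - sqrt(-100744 - 242152))) = 1/(-967362 + ((-11 - 1135) - sqrt(-342896))) = 1/(-967362 + (-1146 - 4*I*sqrt(21431))) = 1/(-968508 - 4*I*sqrt(21431))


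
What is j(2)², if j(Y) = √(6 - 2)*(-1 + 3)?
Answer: 16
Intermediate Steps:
j(Y) = 4 (j(Y) = √4*2 = 2*2 = 4)
j(2)² = 4² = 16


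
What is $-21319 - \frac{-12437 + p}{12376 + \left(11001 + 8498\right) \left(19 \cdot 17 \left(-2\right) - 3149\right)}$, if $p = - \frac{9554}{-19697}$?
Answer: $- \frac{31068364895952882}{1457308722313} \approx -21319.0$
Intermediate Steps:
$p = \frac{9554}{19697}$ ($p = \left(-9554\right) \left(- \frac{1}{19697}\right) = \frac{9554}{19697} \approx 0.48505$)
$-21319 - \frac{-12437 + p}{12376 + \left(11001 + 8498\right) \left(19 \cdot 17 \left(-2\right) - 3149\right)} = -21319 - \frac{-12437 + \frac{9554}{19697}}{12376 + \left(11001 + 8498\right) \left(19 \cdot 17 \left(-2\right) - 3149\right)} = -21319 - - \frac{244962035}{19697 \left(12376 + 19499 \left(323 \left(-2\right) - 3149\right)\right)} = -21319 - - \frac{244962035}{19697 \left(12376 + 19499 \left(-646 - 3149\right)\right)} = -21319 - - \frac{244962035}{19697 \left(12376 + 19499 \left(-3795\right)\right)} = -21319 - - \frac{244962035}{19697 \left(12376 - 73998705\right)} = -21319 - - \frac{244962035}{19697 \left(-73986329\right)} = -21319 - \left(- \frac{244962035}{19697}\right) \left(- \frac{1}{73986329}\right) = -21319 - \frac{244962035}{1457308722313} = - \frac{31068364895952882}{1457308722313}$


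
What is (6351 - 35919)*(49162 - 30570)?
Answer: -549728256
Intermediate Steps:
(6351 - 35919)*(49162 - 30570) = -29568*18592 = -549728256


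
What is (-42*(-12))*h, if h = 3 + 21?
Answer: 12096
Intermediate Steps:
h = 24
(-42*(-12))*h = -42*(-12)*24 = 504*24 = 12096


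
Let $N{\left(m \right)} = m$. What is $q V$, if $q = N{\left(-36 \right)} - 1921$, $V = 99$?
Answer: $-193743$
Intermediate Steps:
$q = -1957$ ($q = -36 - 1921 = -1957$)
$q V = \left(-1957\right) 99 = -193743$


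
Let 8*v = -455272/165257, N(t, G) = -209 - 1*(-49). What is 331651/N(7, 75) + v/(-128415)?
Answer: -1407624855330593/679087284960 ≈ -2072.8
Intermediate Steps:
N(t, G) = -160 (N(t, G) = -209 + 49 = -160)
v = -56909/165257 (v = (-455272/165257)/8 = (-455272*1/165257)/8 = (1/8)*(-455272/165257) = -56909/165257 ≈ -0.34437)
331651/N(7, 75) + v/(-128415) = 331651/(-160) - 56909/165257/(-128415) = 331651*(-1/160) - 56909/165257*(-1/128415) = -331651/160 + 56909/21221477655 = -1407624855330593/679087284960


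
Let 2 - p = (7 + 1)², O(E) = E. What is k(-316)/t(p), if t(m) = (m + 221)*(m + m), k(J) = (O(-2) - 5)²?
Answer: -49/19716 ≈ -0.0024853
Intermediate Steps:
p = -62 (p = 2 - (7 + 1)² = 2 - 1*8² = 2 - 1*64 = 2 - 64 = -62)
k(J) = 49 (k(J) = (-2 - 5)² = (-7)² = 49)
t(m) = 2*m*(221 + m) (t(m) = (221 + m)*(2*m) = 2*m*(221 + m))
k(-316)/t(p) = 49/((2*(-62)*(221 - 62))) = 49/((2*(-62)*159)) = 49/(-19716) = 49*(-1/19716) = -49/19716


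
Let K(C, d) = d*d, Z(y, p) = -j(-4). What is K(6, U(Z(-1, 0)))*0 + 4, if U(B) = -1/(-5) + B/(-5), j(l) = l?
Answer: 4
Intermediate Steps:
Z(y, p) = 4 (Z(y, p) = -1*(-4) = 4)
U(B) = ⅕ - B/5 (U(B) = -1*(-⅕) + B*(-⅕) = ⅕ - B/5)
K(C, d) = d²
K(6, U(Z(-1, 0)))*0 + 4 = (⅕ - ⅕*4)²*0 + 4 = (⅕ - ⅘)²*0 + 4 = (-⅗)²*0 + 4 = (9/25)*0 + 4 = 0 + 4 = 4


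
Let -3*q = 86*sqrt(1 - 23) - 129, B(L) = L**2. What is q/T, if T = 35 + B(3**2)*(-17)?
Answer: -43/1342 + 43*I*sqrt(22)/2013 ≈ -0.032042 + 0.10019*I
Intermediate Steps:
T = -1342 (T = 35 + (3**2)**2*(-17) = 35 + 9**2*(-17) = 35 + 81*(-17) = 35 - 1377 = -1342)
q = 43 - 86*I*sqrt(22)/3 (q = -(86*sqrt(1 - 23) - 129)/3 = -(86*sqrt(-22) - 129)/3 = -(86*(I*sqrt(22)) - 129)/3 = -(86*I*sqrt(22) - 129)/3 = -(-129 + 86*I*sqrt(22))/3 = 43 - 86*I*sqrt(22)/3 ≈ 43.0 - 134.46*I)
q/T = (43 - 86*I*sqrt(22)/3)/(-1342) = (43 - 86*I*sqrt(22)/3)*(-1/1342) = -43/1342 + 43*I*sqrt(22)/2013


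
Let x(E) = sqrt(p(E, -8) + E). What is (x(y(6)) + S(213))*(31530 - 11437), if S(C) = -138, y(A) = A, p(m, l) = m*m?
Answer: -2772834 + 20093*sqrt(42) ≈ -2.6426e+6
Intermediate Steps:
p(m, l) = m**2
x(E) = sqrt(E + E**2) (x(E) = sqrt(E**2 + E) = sqrt(E + E**2))
(x(y(6)) + S(213))*(31530 - 11437) = (sqrt(6*(1 + 6)) - 138)*(31530 - 11437) = (sqrt(6*7) - 138)*20093 = (sqrt(42) - 138)*20093 = (-138 + sqrt(42))*20093 = -2772834 + 20093*sqrt(42)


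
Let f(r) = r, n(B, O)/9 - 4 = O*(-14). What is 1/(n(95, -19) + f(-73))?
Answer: 1/2357 ≈ 0.00042427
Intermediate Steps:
n(B, O) = 36 - 126*O (n(B, O) = 36 + 9*(O*(-14)) = 36 + 9*(-14*O) = 36 - 126*O)
1/(n(95, -19) + f(-73)) = 1/((36 - 126*(-19)) - 73) = 1/((36 + 2394) - 73) = 1/(2430 - 73) = 1/2357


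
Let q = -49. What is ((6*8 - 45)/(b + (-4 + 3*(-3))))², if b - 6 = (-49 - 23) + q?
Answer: 9/16384 ≈ 0.00054932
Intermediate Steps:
b = -115 (b = 6 + ((-49 - 23) - 49) = 6 + (-72 - 49) = 6 - 121 = -115)
((6*8 - 45)/(b + (-4 + 3*(-3))))² = ((6*8 - 45)/(-115 + (-4 + 3*(-3))))² = ((48 - 45)/(-115 + (-4 - 9)))² = (3/(-115 - 13))² = (3/(-128))² = (3*(-1/128))² = (-3/128)² = 9/16384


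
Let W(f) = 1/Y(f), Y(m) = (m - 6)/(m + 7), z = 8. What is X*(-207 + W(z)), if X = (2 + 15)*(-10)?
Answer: 33915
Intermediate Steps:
Y(m) = (-6 + m)/(7 + m)
W(f) = (7 + f)/(-6 + f) (W(f) = 1/((-6 + f)/(7 + f)) = (7 + f)/(-6 + f))
X = -170 (X = 17*(-10) = -170)
X*(-207 + W(z)) = -170*(-207 + (7 + 8)/(-6 + 8)) = -170*(-207 + 15/2) = -170*(-399/2) = 33915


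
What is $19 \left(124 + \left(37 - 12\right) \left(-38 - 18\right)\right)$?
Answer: $-24244$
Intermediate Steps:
$19 \left(124 + \left(37 - 12\right) \left(-38 - 18\right)\right) = 19 \left(124 + 25 \left(-56\right)\right) = 19 \left(124 - 1400\right) = 19 \left(-1276\right) = -24244$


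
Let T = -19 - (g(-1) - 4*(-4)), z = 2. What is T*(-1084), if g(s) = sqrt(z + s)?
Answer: 39024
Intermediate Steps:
g(s) = sqrt(2 + s)
T = -36 (T = -19 - (sqrt(2 - 1) - 4*(-4)) = -19 - (sqrt(1) + 16) = -19 - (1 + 16) = -19 - 1*17 = -19 - 17 = -36)
T*(-1084) = -36*(-1084) = 39024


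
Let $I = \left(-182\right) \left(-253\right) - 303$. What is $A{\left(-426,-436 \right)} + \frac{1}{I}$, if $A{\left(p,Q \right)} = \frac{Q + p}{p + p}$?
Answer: $\frac{19715659}{19486518} \approx 1.0118$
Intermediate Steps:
$A{\left(p,Q \right)} = \frac{Q + p}{2 p}$
$I = 45743$ ($I = 46046 - 303 = 45743$)
$A{\left(-426,-436 \right)} + \frac{1}{I} = \frac{-436 - 426}{2 \left(-426\right)} + \frac{1}{45743} = \frac{1}{2} \left(- \frac{1}{426}\right) \left(-862\right) + \frac{1}{45743} = \frac{431}{426} + \frac{1}{45743} = \frac{19715659}{19486518}$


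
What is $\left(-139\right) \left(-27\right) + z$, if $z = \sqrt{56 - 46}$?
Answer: $3753 + \sqrt{10} \approx 3756.2$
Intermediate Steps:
$z = \sqrt{10} \approx 3.1623$
$\left(-139\right) \left(-27\right) + z = \left(-139\right) \left(-27\right) + \sqrt{10} = 3753 + \sqrt{10}$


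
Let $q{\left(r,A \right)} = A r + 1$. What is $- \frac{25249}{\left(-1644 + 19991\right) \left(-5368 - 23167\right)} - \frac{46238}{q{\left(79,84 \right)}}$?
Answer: $- \frac{3458126946271}{496382789695} \approx -6.9667$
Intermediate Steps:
$q{\left(r,A \right)} = 1 + A r$
$- \frac{25249}{\left(-1644 + 19991\right) \left(-5368 - 23167\right)} - \frac{46238}{q{\left(79,84 \right)}} = - \frac{25249}{\left(-1644 + 19991\right) \left(-5368 - 23167\right)} - \frac{46238}{1 + 84 \cdot 79} = - \frac{25249}{18347 \left(-28535\right)} - \frac{46238}{1 + 6636} = - \frac{25249}{-523531645} - \frac{46238}{6637} = \left(-25249\right) \left(- \frac{1}{523531645}\right) - \frac{46238}{6637} = \frac{3607}{74790235} - \frac{46238}{6637} = - \frac{3458126946271}{496382789695}$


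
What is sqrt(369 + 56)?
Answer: 5*sqrt(17) ≈ 20.616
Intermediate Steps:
sqrt(369 + 56) = sqrt(425) = 5*sqrt(17)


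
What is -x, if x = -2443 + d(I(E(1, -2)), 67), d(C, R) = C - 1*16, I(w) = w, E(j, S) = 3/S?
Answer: 4921/2 ≈ 2460.5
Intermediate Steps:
d(C, R) = -16 + C (d(C, R) = C - 16 = -16 + C)
x = -4921/2 (x = -2443 + (-16 + 3/(-2)) = -2443 + (-16 + 3*(-½)) = -2443 + (-16 - 3/2) = -2443 - 35/2 = -4921/2 ≈ -2460.5)
-x = -1*(-4921/2) = 4921/2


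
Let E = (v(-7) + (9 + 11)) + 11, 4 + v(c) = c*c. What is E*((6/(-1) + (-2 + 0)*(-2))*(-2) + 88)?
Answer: 6992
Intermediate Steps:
v(c) = -4 + c² (v(c) = -4 + c*c = -4 + c²)
E = 76 (E = ((-4 + (-7)²) + (9 + 11)) + 11 = ((-4 + 49) + 20) + 11 = (45 + 20) + 11 = 65 + 11 = 76)
E*((6/(-1) + (-2 + 0)*(-2))*(-2) + 88) = 76*((6/(-1) + (-2 + 0)*(-2))*(-2) + 88) = 76*((6*(-1) - 2*(-2))*(-2) + 88) = 76*((-6 + 4)*(-2) + 88) = 76*(-2*(-2) + 88) = 76*(4 + 88) = 76*92 = 6992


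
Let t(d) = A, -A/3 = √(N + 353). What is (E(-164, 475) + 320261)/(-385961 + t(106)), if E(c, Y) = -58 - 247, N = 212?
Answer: -30872634429/37241472109 + 239967*√565/37241472109 ≈ -0.82883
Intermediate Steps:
A = -3*√565 (A = -3*√(212 + 353) = -3*√565 ≈ -71.309)
E(c, Y) = -305
t(d) = -3*√565
(E(-164, 475) + 320261)/(-385961 + t(106)) = (-305 + 320261)/(-385961 - 3*√565) = 319956/(-385961 - 3*√565)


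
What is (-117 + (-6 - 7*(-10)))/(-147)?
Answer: 53/147 ≈ 0.36054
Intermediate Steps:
(-117 + (-6 - 7*(-10)))/(-147) = -(-117 + (-6 + 70))/147 = -(-117 + 64)/147 = -1/147*(-53) = 53/147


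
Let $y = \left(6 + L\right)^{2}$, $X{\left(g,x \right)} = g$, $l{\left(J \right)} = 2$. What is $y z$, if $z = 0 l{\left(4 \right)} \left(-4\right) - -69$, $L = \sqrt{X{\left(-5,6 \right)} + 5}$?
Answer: $2484$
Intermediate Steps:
$L = 0$ ($L = \sqrt{-5 + 5} = \sqrt{0} = 0$)
$y = 36$ ($y = \left(6 + 0\right)^{2} = 6^{2} = 36$)
$z = 69$ ($z = 0 \cdot 2 \left(-4\right) - -69 = 0 \left(-4\right) + 69 = 0 + 69 = 69$)
$y z = 36 \cdot 69 = 2484$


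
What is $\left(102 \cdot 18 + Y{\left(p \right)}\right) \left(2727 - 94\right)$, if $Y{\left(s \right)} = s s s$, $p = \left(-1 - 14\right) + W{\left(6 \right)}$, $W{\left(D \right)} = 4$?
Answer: $1329665$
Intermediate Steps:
$p = -11$ ($p = \left(-1 - 14\right) + 4 = -15 + 4 = -11$)
$Y{\left(s \right)} = s^{3}$ ($Y{\left(s \right)} = s^{2} s = s^{3}$)
$\left(102 \cdot 18 + Y{\left(p \right)}\right) \left(2727 - 94\right) = \left(102 \cdot 18 + \left(-11\right)^{3}\right) \left(2727 - 94\right) = \left(1836 - 1331\right) 2633 = 505 \cdot 2633 = 1329665$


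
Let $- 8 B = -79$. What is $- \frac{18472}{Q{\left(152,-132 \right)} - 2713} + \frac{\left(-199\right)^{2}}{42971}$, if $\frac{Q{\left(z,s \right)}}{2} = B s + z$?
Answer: $\frac{124049866}{26942817} \approx 4.6042$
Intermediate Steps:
$B = \frac{79}{8}$ ($B = \left(- \frac{1}{8}\right) \left(-79\right) = \frac{79}{8} \approx 9.875$)
$Q{\left(z,s \right)} = 2 z + \frac{79 s}{4}$ ($Q{\left(z,s \right)} = 2 \left(\frac{79 s}{8} + z\right) = 2 \left(z + \frac{79 s}{8}\right) = 2 z + \frac{79 s}{4}$)
$- \frac{18472}{Q{\left(152,-132 \right)} - 2713} + \frac{\left(-199\right)^{2}}{42971} = - \frac{18472}{\left(2 \cdot 152 + \frac{79}{4} \left(-132\right)\right) - 2713} + \frac{\left(-199\right)^{2}}{42971} = - \frac{18472}{\left(304 - 2607\right) - 2713} + 39601 \cdot \frac{1}{42971} = - \frac{18472}{-2303 - 2713} + \frac{39601}{42971} = - \frac{18472}{-5016} + \frac{39601}{42971} = \left(-18472\right) \left(- \frac{1}{5016}\right) + \frac{39601}{42971} = \frac{2309}{627} + \frac{39601}{42971} = \frac{124049866}{26942817}$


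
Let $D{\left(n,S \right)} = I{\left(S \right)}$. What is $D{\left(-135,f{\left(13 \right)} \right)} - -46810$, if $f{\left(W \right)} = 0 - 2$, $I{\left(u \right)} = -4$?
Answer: $46806$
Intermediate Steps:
$f{\left(W \right)} = -2$
$D{\left(n,S \right)} = -4$
$D{\left(-135,f{\left(13 \right)} \right)} - -46810 = -4 - -46810 = -4 + 46810 = 46806$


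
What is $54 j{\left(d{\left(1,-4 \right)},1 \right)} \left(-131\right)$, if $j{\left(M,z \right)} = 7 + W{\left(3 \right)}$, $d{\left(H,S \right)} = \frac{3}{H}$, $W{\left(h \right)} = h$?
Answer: $-70740$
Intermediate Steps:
$j{\left(M,z \right)} = 10$ ($j{\left(M,z \right)} = 7 + 3 = 10$)
$54 j{\left(d{\left(1,-4 \right)},1 \right)} \left(-131\right) = 54 \cdot 10 \left(-131\right) = 540 \left(-131\right) = -70740$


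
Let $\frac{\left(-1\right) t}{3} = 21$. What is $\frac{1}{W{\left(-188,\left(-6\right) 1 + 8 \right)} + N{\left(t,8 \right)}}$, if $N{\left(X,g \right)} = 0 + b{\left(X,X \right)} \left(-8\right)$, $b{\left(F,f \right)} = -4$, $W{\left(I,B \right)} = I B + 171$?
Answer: $- \frac{1}{173} \approx -0.0057803$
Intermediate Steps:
$t = -63$ ($t = \left(-3\right) 21 = -63$)
$W{\left(I,B \right)} = 171 + B I$ ($W{\left(I,B \right)} = B I + 171 = 171 + B I$)
$N{\left(X,g \right)} = 32$ ($N{\left(X,g \right)} = 0 - -32 = 0 + 32 = 32$)
$\frac{1}{W{\left(-188,\left(-6\right) 1 + 8 \right)} + N{\left(t,8 \right)}} = \frac{1}{\left(171 + \left(\left(-6\right) 1 + 8\right) \left(-188\right)\right) + 32} = \frac{1}{\left(171 + \left(-6 + 8\right) \left(-188\right)\right) + 32} = \frac{1}{\left(171 + 2 \left(-188\right)\right) + 32} = \frac{1}{\left(171 - 376\right) + 32} = \frac{1}{-205 + 32} = \frac{1}{-173} = - \frac{1}{173}$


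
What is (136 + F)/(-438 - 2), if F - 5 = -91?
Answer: -5/44 ≈ -0.11364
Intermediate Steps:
F = -86 (F = 5 - 91 = -86)
(136 + F)/(-438 - 2) = (136 - 86)/(-438 - 2) = 50/(-440) = 50*(-1/440) = -5/44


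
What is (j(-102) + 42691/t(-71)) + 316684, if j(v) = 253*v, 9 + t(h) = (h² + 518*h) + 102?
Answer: 9204500741/31644 ≈ 2.9088e+5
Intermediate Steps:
t(h) = 93 + h² + 518*h (t(h) = -9 + ((h² + 518*h) + 102) = -9 + (102 + h² + 518*h) = 93 + h² + 518*h)
(j(-102) + 42691/t(-71)) + 316684 = (253*(-102) + 42691/(93 + (-71)² + 518*(-71))) + 316684 = (-25806 + 42691/(93 + 5041 - 36778)) + 316684 = (-25806 + 42691/(-31644)) + 316684 = (-25806 + 42691*(-1/31644)) + 316684 = (-25806 - 42691/31644) + 316684 = -816647755/31644 + 316684 = 9204500741/31644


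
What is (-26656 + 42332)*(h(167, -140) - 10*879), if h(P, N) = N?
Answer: -139986680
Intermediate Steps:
(-26656 + 42332)*(h(167, -140) - 10*879) = (-26656 + 42332)*(-140 - 10*879) = 15676*(-140 - 8790) = 15676*(-8930) = -139986680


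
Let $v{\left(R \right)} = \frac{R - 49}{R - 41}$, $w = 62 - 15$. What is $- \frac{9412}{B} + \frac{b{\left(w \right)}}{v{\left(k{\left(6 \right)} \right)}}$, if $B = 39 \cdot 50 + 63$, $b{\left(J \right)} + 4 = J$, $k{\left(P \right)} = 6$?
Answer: $\frac{61043}{2013} \approx 30.324$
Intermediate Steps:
$w = 47$
$b{\left(J \right)} = -4 + J$
$v{\left(R \right)} = \frac{-49 + R}{-41 + R}$
$B = 2013$ ($B = 1950 + 63 = 2013$)
$- \frac{9412}{B} + \frac{b{\left(w \right)}}{v{\left(k{\left(6 \right)} \right)}} = - \frac{9412}{2013} + \frac{-4 + 47}{\frac{1}{-41 + 6} \left(-49 + 6\right)} = \left(-9412\right) \frac{1}{2013} + \frac{43}{\frac{1}{-35} \left(-43\right)} = - \frac{9412}{2013} + \frac{43}{\left(- \frac{1}{35}\right) \left(-43\right)} = - \frac{9412}{2013} + \frac{43}{\frac{43}{35}} = - \frac{9412}{2013} + 43 \cdot \frac{35}{43} = - \frac{9412}{2013} + 35 = \frac{61043}{2013}$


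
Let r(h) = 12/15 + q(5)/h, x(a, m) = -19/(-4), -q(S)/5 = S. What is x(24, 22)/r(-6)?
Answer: 285/298 ≈ 0.95638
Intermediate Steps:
q(S) = -5*S
x(a, m) = 19/4 (x(a, m) = -19*(-¼) = 19/4)
r(h) = ⅘ - 25/h (r(h) = 12/15 + (-5*5)/h = 12*(1/15) - 25/h = ⅘ - 25/h)
x(24, 22)/r(-6) = 19/(4*(⅘ - 25/(-6))) = 19/(4*(⅘ - 25*(-⅙))) = 19/(4*(⅘ + 25/6)) = 19/(4*(149/30)) = (19/4)*(30/149) = 285/298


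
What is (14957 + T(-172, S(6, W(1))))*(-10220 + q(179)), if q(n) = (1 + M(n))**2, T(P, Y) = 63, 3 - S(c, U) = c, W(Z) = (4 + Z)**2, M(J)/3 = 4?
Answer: -150966020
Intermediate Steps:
M(J) = 12 (M(J) = 3*4 = 12)
S(c, U) = 3 - c
q(n) = 169 (q(n) = (1 + 12)**2 = 13**2 = 169)
(14957 + T(-172, S(6, W(1))))*(-10220 + q(179)) = (14957 + 63)*(-10220 + 169) = 15020*(-10051) = -150966020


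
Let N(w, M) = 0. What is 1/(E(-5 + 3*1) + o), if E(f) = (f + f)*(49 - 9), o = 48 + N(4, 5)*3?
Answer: -1/112 ≈ -0.0089286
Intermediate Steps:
o = 48 (o = 48 + 0*3 = 48 + 0 = 48)
E(f) = 80*f (E(f) = (2*f)*40 = 80*f)
1/(E(-5 + 3*1) + o) = 1/(80*(-5 + 3*1) + 48) = 1/(80*(-5 + 3) + 48) = 1/(80*(-2) + 48) = 1/(-160 + 48) = 1/(-112) = -1/112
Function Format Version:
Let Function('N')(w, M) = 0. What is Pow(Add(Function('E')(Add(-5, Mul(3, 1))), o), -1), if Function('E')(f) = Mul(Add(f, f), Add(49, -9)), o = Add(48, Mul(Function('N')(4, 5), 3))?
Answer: Rational(-1, 112) ≈ -0.0089286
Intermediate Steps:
o = 48 (o = Add(48, Mul(0, 3)) = Add(48, 0) = 48)
Function('E')(f) = Mul(80, f) (Function('E')(f) = Mul(Mul(2, f), 40) = Mul(80, f))
Pow(Add(Function('E')(Add(-5, Mul(3, 1))), o), -1) = Pow(Add(Mul(80, Add(-5, Mul(3, 1))), 48), -1) = Pow(Add(Mul(80, Add(-5, 3)), 48), -1) = Pow(Add(Mul(80, -2), 48), -1) = Pow(Add(-160, 48), -1) = Pow(-112, -1) = Rational(-1, 112)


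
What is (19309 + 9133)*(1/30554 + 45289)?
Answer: 19678452481647/15277 ≈ 1.2881e+9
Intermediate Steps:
(19309 + 9133)*(1/30554 + 45289) = 28442*(1/30554 + 45289) = 28442*(1383760107/30554) = 19678452481647/15277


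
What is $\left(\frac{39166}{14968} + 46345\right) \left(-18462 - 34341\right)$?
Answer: $- \frac{18315542323089}{7484} \approx -2.4473 \cdot 10^{9}$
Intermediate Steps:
$\left(\frac{39166}{14968} + 46345\right) \left(-18462 - 34341\right) = \left(39166 \cdot \frac{1}{14968} + 46345\right) \left(-52803\right) = \left(\frac{19583}{7484} + 46345\right) \left(-52803\right) = \frac{346865563}{7484} \left(-52803\right) = - \frac{18315542323089}{7484}$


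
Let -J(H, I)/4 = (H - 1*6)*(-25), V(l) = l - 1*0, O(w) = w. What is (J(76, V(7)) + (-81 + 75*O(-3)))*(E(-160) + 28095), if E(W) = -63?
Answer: 187646208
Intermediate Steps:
V(l) = l (V(l) = l + 0 = l)
J(H, I) = -600 + 100*H (J(H, I) = -4*(H - 1*6)*(-25) = -4*(H - 6)*(-25) = -4*(-6 + H)*(-25) = -4*(150 - 25*H) = -600 + 100*H)
(J(76, V(7)) + (-81 + 75*O(-3)))*(E(-160) + 28095) = ((-600 + 100*76) + (-81 + 75*(-3)))*(-63 + 28095) = ((-600 + 7600) + (-81 - 225))*28032 = (7000 - 306)*28032 = 6694*28032 = 187646208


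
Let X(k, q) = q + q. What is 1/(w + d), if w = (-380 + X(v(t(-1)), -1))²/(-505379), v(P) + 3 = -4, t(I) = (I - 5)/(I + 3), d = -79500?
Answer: -505379/40177776424 ≈ -1.2579e-5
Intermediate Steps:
t(I) = (-5 + I)/(3 + I)
v(P) = -7 (v(P) = -3 - 4 = -7)
X(k, q) = 2*q
w = -145924/505379 (w = (-380 + 2*(-1))²/(-505379) = (-380 - 2)²*(-1/505379) = (-382)²*(-1/505379) = 145924*(-1/505379) = -145924/505379 ≈ -0.28874)
1/(w + d) = 1/(-145924/505379 - 79500) = 1/(-40177776424/505379) = -505379/40177776424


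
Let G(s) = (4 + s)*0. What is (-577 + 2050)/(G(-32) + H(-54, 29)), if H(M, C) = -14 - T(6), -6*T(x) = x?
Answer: -1473/13 ≈ -113.31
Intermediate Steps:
T(x) = -x/6
G(s) = 0
H(M, C) = -13 (H(M, C) = -14 - (-1)*6/6 = -14 - 1*(-1) = -14 + 1 = -13)
(-577 + 2050)/(G(-32) + H(-54, 29)) = (-577 + 2050)/(0 - 13) = 1473/(-13) = 1473*(-1/13) = -1473/13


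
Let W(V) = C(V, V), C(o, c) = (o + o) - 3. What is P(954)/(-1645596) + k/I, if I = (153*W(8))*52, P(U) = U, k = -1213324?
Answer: -181258151/15450318 ≈ -11.732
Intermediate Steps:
C(o, c) = -3 + 2*o (C(o, c) = 2*o - 3 = -3 + 2*o)
W(V) = -3 + 2*V
I = 103428 (I = (153*(-3 + 2*8))*52 = (153*(-3 + 16))*52 = (153*13)*52 = 1989*52 = 103428)
P(954)/(-1645596) + k/I = 954/(-1645596) - 1213324/103428 = 954*(-1/1645596) - 1213324*1/103428 = -53/91422 - 17843/1521 = -181258151/15450318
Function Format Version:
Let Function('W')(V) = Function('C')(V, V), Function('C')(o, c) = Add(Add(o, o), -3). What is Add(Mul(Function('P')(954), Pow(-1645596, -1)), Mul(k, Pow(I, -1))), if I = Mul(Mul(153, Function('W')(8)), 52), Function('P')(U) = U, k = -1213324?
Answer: Rational(-181258151, 15450318) ≈ -11.732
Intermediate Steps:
Function('C')(o, c) = Add(-3, Mul(2, o)) (Function('C')(o, c) = Add(Mul(2, o), -3) = Add(-3, Mul(2, o)))
Function('W')(V) = Add(-3, Mul(2, V))
I = 103428 (I = Mul(Mul(153, Add(-3, Mul(2, 8))), 52) = Mul(Mul(153, Add(-3, 16)), 52) = Mul(Mul(153, 13), 52) = Mul(1989, 52) = 103428)
Add(Mul(Function('P')(954), Pow(-1645596, -1)), Mul(k, Pow(I, -1))) = Add(Mul(954, Pow(-1645596, -1)), Mul(-1213324, Pow(103428, -1))) = Add(Mul(954, Rational(-1, 1645596)), Mul(-1213324, Rational(1, 103428))) = Add(Rational(-53, 91422), Rational(-17843, 1521)) = Rational(-181258151, 15450318)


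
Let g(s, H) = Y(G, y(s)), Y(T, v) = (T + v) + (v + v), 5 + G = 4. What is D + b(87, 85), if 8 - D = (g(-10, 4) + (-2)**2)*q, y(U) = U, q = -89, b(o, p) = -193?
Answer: -2588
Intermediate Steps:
G = -1 (G = -5 + 4 = -1)
Y(T, v) = T + 3*v (Y(T, v) = (T + v) + 2*v = T + 3*v)
g(s, H) = -1 + 3*s
D = -2395 (D = 8 - ((-1 + 3*(-10)) + (-2)**2)*(-89) = 8 - ((-1 - 30) + 4)*(-89) = 8 - (-31 + 4)*(-89) = 8 - (-27)*(-89) = 8 - 1*2403 = 8 - 2403 = -2395)
D + b(87, 85) = -2395 - 193 = -2588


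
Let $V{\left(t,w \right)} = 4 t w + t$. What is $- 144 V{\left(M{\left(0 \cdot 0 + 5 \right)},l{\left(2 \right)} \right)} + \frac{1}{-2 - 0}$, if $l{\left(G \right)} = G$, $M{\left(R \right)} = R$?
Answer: $- \frac{12961}{2} \approx -6480.5$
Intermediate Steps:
$V{\left(t,w \right)} = t + 4 t w$ ($V{\left(t,w \right)} = 4 t w + t = t + 4 t w$)
$- 144 V{\left(M{\left(0 \cdot 0 + 5 \right)},l{\left(2 \right)} \right)} + \frac{1}{-2 - 0} = - 144 \left(0 \cdot 0 + 5\right) \left(1 + 4 \cdot 2\right) + \frac{1}{-2 - 0} = - 144 \left(0 + 5\right) \left(1 + 8\right) + \frac{1}{-2 + 0} = - 144 \cdot 5 \cdot 9 + \frac{1}{-2} = \left(-144\right) 45 - \frac{1}{2} = -6480 - \frac{1}{2} = - \frac{12961}{2}$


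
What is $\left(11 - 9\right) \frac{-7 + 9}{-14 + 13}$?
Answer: $-4$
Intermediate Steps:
$\left(11 - 9\right) \frac{-7 + 9}{-14 + 13} = 2 \frac{2}{-1} = 2 \cdot 2 \left(-1\right) = 2 \left(-2\right) = -4$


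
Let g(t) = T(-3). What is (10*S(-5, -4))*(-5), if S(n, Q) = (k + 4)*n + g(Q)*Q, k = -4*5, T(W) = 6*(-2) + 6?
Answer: -5200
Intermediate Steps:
T(W) = -6 (T(W) = -12 + 6 = -6)
g(t) = -6
k = -20
S(n, Q) = -16*n - 6*Q (S(n, Q) = (-20 + 4)*n - 6*Q = -16*n - 6*Q)
(10*S(-5, -4))*(-5) = (10*(-16*(-5) - 6*(-4)))*(-5) = (10*(80 + 24))*(-5) = (10*104)*(-5) = 1040*(-5) = -5200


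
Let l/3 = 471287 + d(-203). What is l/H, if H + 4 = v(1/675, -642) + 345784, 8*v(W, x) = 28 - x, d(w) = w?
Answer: 5653008/1383455 ≈ 4.0862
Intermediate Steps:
v(W, x) = 7/2 - x/8 (v(W, x) = (28 - x)/8 = 7/2 - x/8)
H = 1383455/4 (H = -4 + ((7/2 - 1/8*(-642)) + 345784) = -4 + ((7/2 + 321/4) + 345784) = -4 + (335/4 + 345784) = -4 + 1383471/4 = 1383455/4 ≈ 3.4586e+5)
l = 1413252 (l = 3*(471287 - 203) = 3*471084 = 1413252)
l/H = 1413252/(1383455/4) = 1413252*(4/1383455) = 5653008/1383455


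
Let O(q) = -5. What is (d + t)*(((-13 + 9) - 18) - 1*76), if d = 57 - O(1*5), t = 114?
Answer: -17248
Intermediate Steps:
d = 62 (d = 57 - 1*(-5) = 57 + 5 = 62)
(d + t)*(((-13 + 9) - 18) - 1*76) = (62 + 114)*(((-13 + 9) - 18) - 1*76) = 176*((-4 - 18) - 76) = 176*(-22 - 76) = 176*(-98) = -17248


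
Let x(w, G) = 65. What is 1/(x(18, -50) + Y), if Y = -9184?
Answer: -1/9119 ≈ -0.00010966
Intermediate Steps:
1/(x(18, -50) + Y) = 1/(65 - 9184) = 1/(-9119) = -1/9119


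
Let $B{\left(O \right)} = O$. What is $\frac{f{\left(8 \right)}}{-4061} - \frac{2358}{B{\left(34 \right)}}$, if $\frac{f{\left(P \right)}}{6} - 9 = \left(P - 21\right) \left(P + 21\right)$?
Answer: $- \frac{4750383}{69037} \approx -68.809$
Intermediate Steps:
$f{\left(P \right)} = 54 + 6 \left(-21 + P\right) \left(21 + P\right)$ ($f{\left(P \right)} = 54 + 6 \left(P - 21\right) \left(P + 21\right) = 54 + 6 \left(-21 + P\right) \left(21 + P\right)$)
$\frac{f{\left(8 \right)}}{-4061} - \frac{2358}{B{\left(34 \right)}} = \frac{-2592 + 6 \cdot 8^{2}}{-4061} - \frac{2358}{34} = \left(-2592 + 6 \cdot 64\right) \left(- \frac{1}{4061}\right) - \frac{1179}{17} = \left(-2592 + 384\right) \left(- \frac{1}{4061}\right) - \frac{1179}{17} = \left(-2208\right) \left(- \frac{1}{4061}\right) - \frac{1179}{17} = \frac{2208}{4061} - \frac{1179}{17} = - \frac{4750383}{69037}$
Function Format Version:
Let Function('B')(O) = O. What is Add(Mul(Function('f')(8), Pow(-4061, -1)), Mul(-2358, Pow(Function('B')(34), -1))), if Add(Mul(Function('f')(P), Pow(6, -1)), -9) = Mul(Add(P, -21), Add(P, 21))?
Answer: Rational(-4750383, 69037) ≈ -68.809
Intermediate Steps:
Function('f')(P) = Add(54, Mul(6, Add(-21, P), Add(21, P))) (Function('f')(P) = Add(54, Mul(6, Mul(Add(P, -21), Add(P, 21)))) = Add(54, Mul(6, Mul(Add(-21, P), Add(21, P)))) = Add(54, Mul(6, Add(-21, P), Add(21, P))))
Add(Mul(Function('f')(8), Pow(-4061, -1)), Mul(-2358, Pow(Function('B')(34), -1))) = Add(Mul(Add(-2592, Mul(6, Pow(8, 2))), Pow(-4061, -1)), Mul(-2358, Pow(34, -1))) = Add(Mul(Add(-2592, Mul(6, 64)), Rational(-1, 4061)), Mul(-2358, Rational(1, 34))) = Add(Mul(Add(-2592, 384), Rational(-1, 4061)), Rational(-1179, 17)) = Add(Mul(-2208, Rational(-1, 4061)), Rational(-1179, 17)) = Add(Rational(2208, 4061), Rational(-1179, 17)) = Rational(-4750383, 69037)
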